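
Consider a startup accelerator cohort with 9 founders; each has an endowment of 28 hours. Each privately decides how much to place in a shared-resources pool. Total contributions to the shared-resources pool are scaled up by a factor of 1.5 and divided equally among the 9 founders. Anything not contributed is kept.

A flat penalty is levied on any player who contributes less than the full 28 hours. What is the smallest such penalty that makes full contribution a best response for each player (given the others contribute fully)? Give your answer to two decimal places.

23.33 hours

Given the others contribute fully, the best deviation is to contribute 0 (any partial contribution still incurs the fine and gives up units whose private return 0.1667 is below 1).
Deviating from 28 to 0 saves 28 hours but forfeits the deviator's share of the drop in the shared-resources pool: 1.5/9 × 28 = 4.67.
So the deviation gain is 28 − 4.67 = 23.33, and the fine must be at least 23.33 hours to wipe it out.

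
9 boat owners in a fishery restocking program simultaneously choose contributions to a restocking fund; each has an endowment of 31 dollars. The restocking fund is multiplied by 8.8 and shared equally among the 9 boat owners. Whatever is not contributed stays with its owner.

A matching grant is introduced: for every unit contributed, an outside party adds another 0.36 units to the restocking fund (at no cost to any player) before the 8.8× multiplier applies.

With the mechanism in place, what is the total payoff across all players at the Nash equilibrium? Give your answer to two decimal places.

3339.07 dollars

The effective private return per unit is now 8.8 × 1.36 / 9 = 1.3298 > 1, so every player's dominant strategy flips to full contribution.
At the Nash equilibrium everyone contributes 31. Group total payoff = 8.8 × 1.36 × 279 = 3339.07.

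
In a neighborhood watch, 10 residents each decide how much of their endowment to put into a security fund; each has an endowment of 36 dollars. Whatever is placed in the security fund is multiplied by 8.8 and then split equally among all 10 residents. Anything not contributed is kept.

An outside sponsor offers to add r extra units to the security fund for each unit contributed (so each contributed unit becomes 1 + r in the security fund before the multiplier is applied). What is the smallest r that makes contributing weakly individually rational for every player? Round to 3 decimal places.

0.136

With matching at rate r, one contributed unit becomes (1 + r) in the security fund and returns 8.8 × (1 + r) / 10 to the contributor.
Setting this equal to 1: 1 + r = 10/8.8 = 1.1364.
So the minimum matching rate is r = 1.1364 − 1 = 0.136.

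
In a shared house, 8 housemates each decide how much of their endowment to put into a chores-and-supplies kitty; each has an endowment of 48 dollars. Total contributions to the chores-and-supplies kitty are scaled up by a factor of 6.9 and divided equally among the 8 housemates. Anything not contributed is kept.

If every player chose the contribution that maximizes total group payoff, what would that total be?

2649.60 dollars

Each contributed unit returns 6.900 to the group as a whole (0.8625 to each of 8 players), which exceeds 1, so the social optimum is full contribution: group total = 6.900 × 384 = 2649.60.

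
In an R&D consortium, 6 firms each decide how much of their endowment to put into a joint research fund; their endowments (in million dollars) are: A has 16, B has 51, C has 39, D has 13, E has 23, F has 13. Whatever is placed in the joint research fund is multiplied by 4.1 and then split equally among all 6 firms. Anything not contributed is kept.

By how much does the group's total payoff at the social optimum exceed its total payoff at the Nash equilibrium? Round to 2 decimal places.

480.50 million dollars

The private return per contributed unit is 4.1/6 = 0.6833 < 1 for every player regardless of endowment, so the Nash equilibrium is zero contribution and the group total is Σ E_j = 16 + 51 + 39 + 13 + 23 + 13 = 155.
Each contributed unit returns 4.100 to the group, so the social optimum is full contribution by everyone: group total = 4.100 × 155 = 635.50.
Efficiency loss = (4.100 − 1) × 155 = 480.50.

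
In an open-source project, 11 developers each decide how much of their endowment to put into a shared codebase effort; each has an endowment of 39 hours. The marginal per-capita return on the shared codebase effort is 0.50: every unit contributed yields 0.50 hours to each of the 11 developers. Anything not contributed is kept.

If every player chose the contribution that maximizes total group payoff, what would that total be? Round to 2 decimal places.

2359.50 hours

Each contributed unit returns 5.500 to the group as a whole (0.50 to each of 11 players), which exceeds 1, so the social optimum is full contribution: group total = 5.500 × 429 = 2359.50.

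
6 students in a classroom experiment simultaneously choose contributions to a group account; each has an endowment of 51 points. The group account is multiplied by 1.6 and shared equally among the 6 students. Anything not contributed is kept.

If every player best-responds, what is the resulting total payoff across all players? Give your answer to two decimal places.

Each contributed unit returns 1.6/6 = 0.2667 to its contributor — below 1 — so contributing 0 is dominant for every player. At the Nash equilibrium everyone keeps their 51, and the group total is 6 × 51 = 306.

306.00 points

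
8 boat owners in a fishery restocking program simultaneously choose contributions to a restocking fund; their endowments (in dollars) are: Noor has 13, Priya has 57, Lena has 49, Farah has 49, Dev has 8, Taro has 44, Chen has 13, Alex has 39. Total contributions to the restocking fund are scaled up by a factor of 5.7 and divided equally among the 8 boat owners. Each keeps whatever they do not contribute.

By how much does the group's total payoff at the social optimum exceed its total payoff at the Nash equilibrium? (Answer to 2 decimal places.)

1278.40 dollars

The private return per contributed unit is 5.7/8 = 0.7125 < 1 for every player regardless of endowment, so the Nash equilibrium is zero contribution and the group total is Σ E_j = 13 + 57 + 49 + 49 + 8 + 44 + 13 + 39 = 272.
Each contributed unit returns 5.700 to the group, so the social optimum is full contribution by everyone: group total = 5.700 × 272 = 1550.40.
Efficiency loss = (5.700 − 1) × 272 = 1278.40.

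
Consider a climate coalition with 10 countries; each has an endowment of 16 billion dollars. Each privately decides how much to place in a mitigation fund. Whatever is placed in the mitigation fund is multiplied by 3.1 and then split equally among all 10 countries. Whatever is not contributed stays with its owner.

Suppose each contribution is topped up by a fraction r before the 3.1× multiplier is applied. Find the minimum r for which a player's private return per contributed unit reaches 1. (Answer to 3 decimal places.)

2.226

With matching at rate r, one contributed unit becomes (1 + r) in the mitigation fund and returns 3.1 × (1 + r) / 10 to the contributor.
Setting this equal to 1: 1 + r = 10/3.1 = 3.2258.
So the minimum matching rate is r = 3.2258 − 1 = 2.226.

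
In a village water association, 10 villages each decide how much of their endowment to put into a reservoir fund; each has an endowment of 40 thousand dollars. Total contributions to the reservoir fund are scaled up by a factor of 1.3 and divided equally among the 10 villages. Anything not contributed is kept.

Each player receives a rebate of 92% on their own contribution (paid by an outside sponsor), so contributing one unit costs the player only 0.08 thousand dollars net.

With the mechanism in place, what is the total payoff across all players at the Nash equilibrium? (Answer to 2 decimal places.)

888.00 thousand dollars

Under the mechanism each unit contributed yields (1.3/10) / 0.08 = 1.6250 back to its contributor per unit of net cost, which exceeds 1, making full contribution the dominant choice for everyone.
So the Nash equilibrium is full contribution by all 10; the group earns 10 × (40 × 0.92 + 1.3 × 40) = 888.00.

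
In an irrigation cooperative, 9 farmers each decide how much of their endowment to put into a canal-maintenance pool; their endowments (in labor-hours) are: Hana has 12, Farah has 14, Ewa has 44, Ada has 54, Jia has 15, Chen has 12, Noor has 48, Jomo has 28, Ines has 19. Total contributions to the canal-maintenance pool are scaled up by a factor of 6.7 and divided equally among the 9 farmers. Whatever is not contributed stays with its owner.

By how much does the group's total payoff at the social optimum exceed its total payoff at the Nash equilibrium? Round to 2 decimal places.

The private return per contributed unit is 6.7/9 = 0.7444 < 1 for every player regardless of endowment, so the Nash equilibrium is zero contribution and the group total is Σ E_j = 12 + 14 + 44 + 54 + 15 + 12 + 48 + 28 + 19 = 246.
Each contributed unit returns 6.700 to the group, so the social optimum is full contribution by everyone: group total = 6.700 × 246 = 1648.20.
Efficiency loss = (6.700 − 1) × 246 = 1402.20.

1402.20 labor-hours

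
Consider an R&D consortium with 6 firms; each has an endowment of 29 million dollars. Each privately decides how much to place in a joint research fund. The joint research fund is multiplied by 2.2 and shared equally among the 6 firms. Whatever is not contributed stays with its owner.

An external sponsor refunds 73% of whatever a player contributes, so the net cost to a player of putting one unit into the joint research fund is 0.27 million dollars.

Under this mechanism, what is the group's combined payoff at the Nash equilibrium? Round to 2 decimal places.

Under the mechanism each unit contributed yields (2.2/6) / 0.27 = 1.3580 back to its contributor per unit of net cost, which exceeds 1, making full contribution the dominant choice for everyone.
So the Nash equilibrium is full contribution by all 6; the group earns 6 × (29 × 0.73 + 2.2 × 29) = 509.82.

509.82 million dollars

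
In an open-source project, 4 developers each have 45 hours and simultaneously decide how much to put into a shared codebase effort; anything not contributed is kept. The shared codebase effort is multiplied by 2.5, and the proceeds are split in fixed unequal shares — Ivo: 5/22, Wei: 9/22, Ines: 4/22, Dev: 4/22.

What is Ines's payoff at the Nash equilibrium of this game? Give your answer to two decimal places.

A player with share s gets back 2.5·s per unit contributed, so full contribution is dominant for anyone with s > 1/2.5 = 0.4000 and zero contribution is dominant for anyone below.
Only Wei (9/22) clears that bar, contributing 45; the remaining 3 contribute 0. Total contributed: 45.
Ines keeps 45 and receives 2.5 × 45 × 4/22 = 20.45 from the shared codebase effort, for a payoff of 65.45.

65.45 hours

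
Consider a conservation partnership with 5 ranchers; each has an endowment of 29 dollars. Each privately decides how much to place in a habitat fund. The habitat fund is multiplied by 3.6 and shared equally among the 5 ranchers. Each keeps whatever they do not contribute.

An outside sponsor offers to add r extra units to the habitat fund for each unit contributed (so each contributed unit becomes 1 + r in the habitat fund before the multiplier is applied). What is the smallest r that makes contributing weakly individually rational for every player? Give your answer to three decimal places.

With matching at rate r, one contributed unit becomes (1 + r) in the habitat fund and returns 3.6 × (1 + r) / 5 to the contributor.
Setting this equal to 1: 1 + r = 5/3.6 = 1.3889.
So the minimum matching rate is r = 1.3889 − 1 = 0.389.

0.389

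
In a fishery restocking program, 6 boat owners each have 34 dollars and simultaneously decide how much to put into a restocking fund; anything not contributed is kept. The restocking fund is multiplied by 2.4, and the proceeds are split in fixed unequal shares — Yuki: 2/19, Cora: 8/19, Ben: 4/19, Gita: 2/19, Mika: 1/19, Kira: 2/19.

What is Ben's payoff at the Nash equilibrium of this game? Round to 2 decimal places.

51.18 dollars

Player j's private return per contributed unit is 2.4 × (j's share). Contributing is weakly dominant for j when that share is at least 1/2.4 = 0.4167, and contributing 0 is dominant otherwise.
Only Cora (8/19) clears that bar, contributing 34; the remaining 5 contribute 0. Total contributed: 34.
Ben keeps 34 and receives 2.4 × 34 × 4/19 = 17.18 from the restocking fund, for a payoff of 51.18.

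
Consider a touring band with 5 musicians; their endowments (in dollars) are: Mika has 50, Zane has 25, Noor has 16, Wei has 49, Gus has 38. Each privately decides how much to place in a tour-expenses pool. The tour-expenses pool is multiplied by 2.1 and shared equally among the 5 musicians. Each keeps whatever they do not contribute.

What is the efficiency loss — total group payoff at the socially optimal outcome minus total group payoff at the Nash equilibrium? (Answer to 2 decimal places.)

195.80 dollars

The private return per contributed unit is 2.1/5 = 0.4200 < 1 for every player regardless of endowment, so the Nash equilibrium is zero contribution and the group total is Σ E_j = 50 + 25 + 16 + 49 + 38 = 178.
Each contributed unit returns 2.100 to the group, so the social optimum is full contribution by everyone: group total = 2.100 × 178 = 373.80.
Efficiency loss = (2.100 − 1) × 178 = 195.80.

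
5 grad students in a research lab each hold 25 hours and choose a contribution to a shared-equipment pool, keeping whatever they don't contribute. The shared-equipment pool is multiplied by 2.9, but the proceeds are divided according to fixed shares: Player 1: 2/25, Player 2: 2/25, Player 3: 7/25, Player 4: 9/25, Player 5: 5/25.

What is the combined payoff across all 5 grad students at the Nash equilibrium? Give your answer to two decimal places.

172.50 hours

Player j's private return per contributed unit is 2.9 × (j's share). Contributing is weakly dominant for j when that share is at least 1/2.9 = 0.3448, and contributing 0 is dominant otherwise.
The only share above 0.3448 is Player 4's 9/25, contributing 25; the remaining 4 contribute 0. Total contributed: 25.
The shared-equipment pool pays out 2.9 × 25 = 72.50 in total (split across the unequal shares, but the aggregate is all that matters for the group sum).
The 4 free-riders keep 25 each, adding 100. Group total = 100 + 72.50 = 172.50.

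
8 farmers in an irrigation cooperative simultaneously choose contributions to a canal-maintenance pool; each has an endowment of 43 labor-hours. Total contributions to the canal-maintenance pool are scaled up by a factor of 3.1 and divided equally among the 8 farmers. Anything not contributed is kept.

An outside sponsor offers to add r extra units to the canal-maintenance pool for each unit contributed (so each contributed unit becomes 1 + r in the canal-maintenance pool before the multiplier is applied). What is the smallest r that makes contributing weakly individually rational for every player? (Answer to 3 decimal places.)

1.581

With matching at rate r, one contributed unit becomes (1 + r) in the canal-maintenance pool and returns 3.1 × (1 + r) / 8 to the contributor.
Setting this equal to 1: 1 + r = 8/3.1 = 2.5806.
So the minimum matching rate is r = 2.5806 − 1 = 1.581.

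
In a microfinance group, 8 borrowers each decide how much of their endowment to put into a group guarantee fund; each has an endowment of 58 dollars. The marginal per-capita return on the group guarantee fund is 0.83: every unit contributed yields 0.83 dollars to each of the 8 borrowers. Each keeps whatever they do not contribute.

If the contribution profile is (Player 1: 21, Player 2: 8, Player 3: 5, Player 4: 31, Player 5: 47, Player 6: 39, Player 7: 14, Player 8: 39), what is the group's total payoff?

1614.56 dollars

Total contributed: 21 + 8 + 5 + 31 + 47 + 39 + 14 + 39 = 204; total kept: 8 × 58 − 204 = 260.
The group guarantee fund pays out 0.83 × 8 × 204 = 1354.56 in aggregate.
Group total = 260 + 1354.56 = 1614.56.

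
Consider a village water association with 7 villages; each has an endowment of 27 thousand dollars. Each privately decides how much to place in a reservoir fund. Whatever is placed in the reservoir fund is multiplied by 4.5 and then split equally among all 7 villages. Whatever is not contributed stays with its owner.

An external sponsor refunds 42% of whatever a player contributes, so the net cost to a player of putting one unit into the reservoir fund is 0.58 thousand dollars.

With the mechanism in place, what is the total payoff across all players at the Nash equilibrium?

With the mechanism, a contributed unit returns (4.5/7) / 0.58 = 1.1084 per unit of net cost to the contributor — now above 1 — so contributing fully is weakly dominant for every player.
At the Nash equilibrium everyone contributes 27. Group total payoff = 7 × (27 × 0.42 + 4.5 × 27) = 929.88.

929.88 thousand dollars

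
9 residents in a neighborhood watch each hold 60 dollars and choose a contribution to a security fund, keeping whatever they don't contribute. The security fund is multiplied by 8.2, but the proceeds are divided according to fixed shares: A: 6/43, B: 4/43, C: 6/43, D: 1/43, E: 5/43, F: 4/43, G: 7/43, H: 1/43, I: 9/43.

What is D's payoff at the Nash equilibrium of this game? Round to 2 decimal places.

105.77 dollars

Each unit j contributes comes back to j as 8.2 × (j's share), so j prefers to contribute only if that share exceeds 1/8.2 = 0.1220; otherwise keeping the unit dominates.
A, C, G and I are above the threshold, contributing 60 each; the remaining 5 contribute 0. Total contributed: 240.
D keeps 60 and receives 8.2 × 240 × 1/43 = 45.77 from the security fund, for a payoff of 105.77.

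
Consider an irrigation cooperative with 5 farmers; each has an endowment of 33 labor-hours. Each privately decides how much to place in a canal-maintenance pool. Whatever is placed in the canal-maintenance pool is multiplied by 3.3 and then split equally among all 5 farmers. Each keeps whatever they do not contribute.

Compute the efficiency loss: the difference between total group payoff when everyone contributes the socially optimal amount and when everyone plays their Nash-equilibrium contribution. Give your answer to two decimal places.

379.50 labor-hours

Each contributed unit returns 3.3/5 = 0.6600 to its contributor — below 1 — so contributing 0 is dominant for every player. At the Nash equilibrium everyone keeps their 33, and the group total is 5 × 33 = 165.
Each contributed unit returns 3.300 to the group as a whole (0.6600 to each of 5 players), which exceeds 1, so the social optimum is full contribution: group total = 3.300 × 165 = 544.50.
Efficiency loss = 544.50 − 165 = 379.50.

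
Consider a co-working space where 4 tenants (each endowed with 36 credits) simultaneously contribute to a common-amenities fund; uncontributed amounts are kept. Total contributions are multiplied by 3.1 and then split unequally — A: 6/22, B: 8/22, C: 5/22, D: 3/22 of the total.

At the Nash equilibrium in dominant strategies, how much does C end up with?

61.36 credits

Each unit j contributes comes back to j as 3.1 × (j's share), so j prefers to contribute only if that share exceeds 1/3.1 = 0.3226; otherwise keeping the unit dominates.
Only B (8/22) clears that bar, contributing 36; the remaining 3 contribute 0. Total contributed: 36.
C keeps 36 and receives 3.1 × 36 × 5/22 = 25.36 from the common-amenities fund, for a payoff of 61.36.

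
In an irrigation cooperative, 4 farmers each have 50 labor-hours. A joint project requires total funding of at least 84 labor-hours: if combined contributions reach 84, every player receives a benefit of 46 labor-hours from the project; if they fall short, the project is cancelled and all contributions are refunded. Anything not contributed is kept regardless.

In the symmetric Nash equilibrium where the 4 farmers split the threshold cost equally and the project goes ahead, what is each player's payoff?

75 labor-hours

Equal share of the threshold: 84/4 = 21.
At this profile no one gains by cutting their contribution: any cut drops the total below 84, the project is cancelled, contributions are refunded, and the deviator ends with 50, which is less than 50 − 21 + 46 = 75. Contributing more than 21 just wastes the excess. So contributing exactly 21 is a best response.
Each player's payoff: 50 − 21 + 46 = 75.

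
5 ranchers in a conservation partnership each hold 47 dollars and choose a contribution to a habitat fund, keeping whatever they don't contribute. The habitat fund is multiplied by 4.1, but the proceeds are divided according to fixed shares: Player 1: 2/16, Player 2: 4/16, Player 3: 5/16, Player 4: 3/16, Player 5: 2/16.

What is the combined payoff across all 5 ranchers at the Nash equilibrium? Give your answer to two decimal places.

Each unit j contributes comes back to j as 4.1 × (j's share), so j prefers to contribute only if that share exceeds 1/4.1 = 0.2439; otherwise keeping the unit dominates.
Player 2 and Player 3 clear that bar, contributing 47 each; the remaining 3 contribute 0. Total contributed: 94.
The habitat fund pays out 4.1 × 94 = 385.40 in total (split across the unequal shares, but the aggregate is all that matters for the group sum).
The 3 free-riders keep 47 each, adding 141. Group total = 141 + 385.40 = 526.40.

526.40 dollars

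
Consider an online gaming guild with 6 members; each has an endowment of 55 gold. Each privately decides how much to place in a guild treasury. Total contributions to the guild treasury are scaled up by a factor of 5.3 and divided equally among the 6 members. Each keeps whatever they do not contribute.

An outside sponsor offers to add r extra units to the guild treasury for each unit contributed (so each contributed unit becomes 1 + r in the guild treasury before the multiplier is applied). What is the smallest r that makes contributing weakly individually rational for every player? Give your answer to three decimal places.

With matching at rate r, one contributed unit becomes (1 + r) in the guild treasury and returns 5.3 × (1 + r) / 6 to the contributor.
Setting this equal to 1: 1 + r = 6/5.3 = 1.1321.
So the minimum matching rate is r = 1.1321 − 1 = 0.132.

0.132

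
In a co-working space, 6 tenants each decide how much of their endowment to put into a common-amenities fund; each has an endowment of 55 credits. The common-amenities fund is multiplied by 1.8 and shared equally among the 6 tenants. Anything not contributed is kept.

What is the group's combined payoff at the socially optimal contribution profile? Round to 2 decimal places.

Each contributed unit returns 1.800 to the group as a whole (0.3000 to each of 6 players), which exceeds 1, so the social optimum is full contribution: group total = 1.800 × 330 = 594.00.

594.00 credits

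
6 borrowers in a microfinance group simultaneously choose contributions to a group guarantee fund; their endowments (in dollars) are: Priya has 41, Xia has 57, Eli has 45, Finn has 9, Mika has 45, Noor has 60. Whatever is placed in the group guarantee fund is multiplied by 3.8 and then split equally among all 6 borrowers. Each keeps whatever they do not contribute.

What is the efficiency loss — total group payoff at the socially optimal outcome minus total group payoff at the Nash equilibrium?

The private return per contributed unit is 3.8/6 = 0.6333 < 1 for every player regardless of endowment, so the Nash equilibrium is zero contribution and the group total is Σ E_j = 41 + 57 + 45 + 9 + 45 + 60 = 257.
Each contributed unit returns 3.800 to the group, so the social optimum is full contribution by everyone: group total = 3.800 × 257 = 976.60.
Efficiency loss = (3.800 − 1) × 257 = 719.60.

719.60 dollars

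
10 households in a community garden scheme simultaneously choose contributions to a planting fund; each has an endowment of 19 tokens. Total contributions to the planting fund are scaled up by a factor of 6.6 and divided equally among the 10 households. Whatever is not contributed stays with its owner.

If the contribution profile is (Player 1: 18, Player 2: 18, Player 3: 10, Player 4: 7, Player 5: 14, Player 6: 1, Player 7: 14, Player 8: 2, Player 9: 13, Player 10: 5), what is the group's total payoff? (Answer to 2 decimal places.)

761.20 tokens

Total contributed: 18 + 18 + 10 + 7 + 14 + 1 + 14 + 2 + 13 + 5 = 102; total kept: 10 × 19 − 102 = 88.
The planting fund pays out 6.6 × 102 = 673.20 in aggregate.
Group total = 88 + 673.20 = 761.20.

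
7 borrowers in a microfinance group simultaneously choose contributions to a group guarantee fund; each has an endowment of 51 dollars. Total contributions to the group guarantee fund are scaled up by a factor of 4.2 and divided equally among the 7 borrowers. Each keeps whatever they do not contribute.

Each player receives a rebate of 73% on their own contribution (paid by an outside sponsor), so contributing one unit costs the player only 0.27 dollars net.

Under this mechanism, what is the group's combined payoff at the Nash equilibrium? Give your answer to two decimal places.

The effective private return per unit is now (4.2/7) / 0.27 = 2.2222 > 1, so every player's dominant strategy flips to full contribution.
So the Nash equilibrium is full contribution by all 7; the group earns 7 × (51 × 0.73 + 4.2 × 51) = 1760.01.

1760.01 dollars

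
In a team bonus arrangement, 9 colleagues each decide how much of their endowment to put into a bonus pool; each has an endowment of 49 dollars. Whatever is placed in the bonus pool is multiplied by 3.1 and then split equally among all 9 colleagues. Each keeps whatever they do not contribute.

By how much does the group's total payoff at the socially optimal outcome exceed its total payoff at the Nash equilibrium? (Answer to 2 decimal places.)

Each contributed unit returns 3.1/9 = 0.3444 to its contributor — below 1 — so contributing 0 is dominant for every player. At the Nash equilibrium everyone keeps their 49, and the group total is 9 × 49 = 441.
Each contributed unit returns 3.100 to the group as a whole (0.3444 to each of 9 players), which exceeds 1, so the social optimum is full contribution: group total = 3.100 × 441 = 1367.10.
Efficiency loss = 1367.10 − 441 = 926.10.

926.10 dollars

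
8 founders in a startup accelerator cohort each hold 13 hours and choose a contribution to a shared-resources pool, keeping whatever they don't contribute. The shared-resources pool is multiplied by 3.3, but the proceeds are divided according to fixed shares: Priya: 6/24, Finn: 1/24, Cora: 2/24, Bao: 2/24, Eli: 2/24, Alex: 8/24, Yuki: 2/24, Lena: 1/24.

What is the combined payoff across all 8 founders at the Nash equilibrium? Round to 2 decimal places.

133.90 hours

For player j, contributing a unit is worthwhile iff 3.3 × (j's share) ≥ 1, i.e. iff j's share is at least 0.3030.
Alex alone (share 8/24) is above the threshold, contributing 13; the remaining 7 contribute 0. Total contributed: 13.
The shared-resources pool pays out 3.3 × 13 = 42.90 in total (split across the unequal shares, but the aggregate is all that matters for the group sum).
The 7 free-riders keep 13 each, adding 91. Group total = 91 + 42.90 = 133.90.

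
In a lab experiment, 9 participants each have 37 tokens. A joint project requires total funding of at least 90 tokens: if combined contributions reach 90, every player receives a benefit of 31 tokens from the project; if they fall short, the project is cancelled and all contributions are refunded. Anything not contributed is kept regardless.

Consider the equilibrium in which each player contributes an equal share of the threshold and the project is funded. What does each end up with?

Equal share of the threshold: 90/9 = 10.
At this profile no one gains by cutting their contribution: any cut drops the total below 90, the project is cancelled, contributions are refunded, and the deviator ends with 37, which is less than 37 − 10 + 31 = 58. Contributing more than 10 just wastes the excess. So contributing exactly 10 is a best response.
Each player's payoff: 37 − 10 + 31 = 58.

58 tokens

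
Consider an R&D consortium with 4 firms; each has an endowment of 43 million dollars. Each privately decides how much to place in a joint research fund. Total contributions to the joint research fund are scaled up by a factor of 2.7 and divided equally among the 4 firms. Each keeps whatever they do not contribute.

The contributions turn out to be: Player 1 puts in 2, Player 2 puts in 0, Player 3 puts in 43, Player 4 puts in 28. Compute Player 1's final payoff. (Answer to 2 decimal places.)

Total contributed: 2 + 0 + 43 + 28 = 73.
Each receives 2.7 × 73 / 4 = 49.28 from the joint research fund.
Player 1 keeps 43 − 2 = 41, so Player 1's payoff is 41 + 49.28 = 90.28.

90.28 million dollars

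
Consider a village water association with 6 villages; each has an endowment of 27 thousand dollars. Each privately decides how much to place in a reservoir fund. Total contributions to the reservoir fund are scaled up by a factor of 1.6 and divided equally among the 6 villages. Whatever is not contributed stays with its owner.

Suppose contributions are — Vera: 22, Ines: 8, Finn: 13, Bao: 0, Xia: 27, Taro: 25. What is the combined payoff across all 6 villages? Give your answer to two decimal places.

219.00 thousand dollars

Total contributed: 22 + 8 + 13 + 0 + 27 + 25 = 95; total kept: 6 × 27 − 95 = 67.
The reservoir fund pays out 1.6 × 95 = 152.00 in aggregate.
Group total = 67 + 152.00 = 219.00.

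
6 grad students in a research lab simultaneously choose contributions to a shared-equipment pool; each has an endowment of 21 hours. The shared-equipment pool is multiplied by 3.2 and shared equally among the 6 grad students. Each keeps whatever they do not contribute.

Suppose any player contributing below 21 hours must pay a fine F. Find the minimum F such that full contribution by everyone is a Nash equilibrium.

9.80 hours

Given the others contribute fully, the best deviation is to contribute 0 (any partial contribution still incurs the fine and gives up units whose private return 0.5333 is below 1).
Deviating from 21 to 0 saves 21 hours but forfeits the deviator's share of the drop in the shared-equipment pool: 3.2/6 × 21 = 11.20.
So the deviation gain is 21 − 11.20 = 9.80, and the fine must be at least 9.80 hours to wipe it out.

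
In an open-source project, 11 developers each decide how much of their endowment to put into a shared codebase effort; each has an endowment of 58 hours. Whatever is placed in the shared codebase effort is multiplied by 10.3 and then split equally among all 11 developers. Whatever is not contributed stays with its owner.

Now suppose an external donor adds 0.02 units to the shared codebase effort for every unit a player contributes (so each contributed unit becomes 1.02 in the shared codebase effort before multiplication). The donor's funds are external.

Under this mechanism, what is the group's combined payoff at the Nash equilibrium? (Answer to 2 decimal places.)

638.00 hours

The effective private return is 10.3 × 1.02 / 11 = 0.9551, which is still under 1, so the mechanism doesn't change anyone's dominant strategy: zero contribution.
Everyone keeps their endowment and the group total is 11 × 58 = 638.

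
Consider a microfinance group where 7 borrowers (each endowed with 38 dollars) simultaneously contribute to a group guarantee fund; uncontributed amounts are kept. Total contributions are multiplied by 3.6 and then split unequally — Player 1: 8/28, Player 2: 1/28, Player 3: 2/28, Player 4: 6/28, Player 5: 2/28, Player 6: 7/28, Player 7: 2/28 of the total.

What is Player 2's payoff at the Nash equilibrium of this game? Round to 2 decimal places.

42.89 dollars

Player j's private return per contributed unit is 3.6 × (j's share). Contributing is weakly dominant for j when that share is at least 1/3.6 = 0.2778, and contributing 0 is dominant otherwise.
Only Player 1 (8/28) clears that bar, contributing 38; the remaining 6 contribute 0. Total contributed: 38.
Player 2 keeps 38 and receives 3.6 × 38 × 1/28 = 4.89 from the group guarantee fund, for a payoff of 42.89.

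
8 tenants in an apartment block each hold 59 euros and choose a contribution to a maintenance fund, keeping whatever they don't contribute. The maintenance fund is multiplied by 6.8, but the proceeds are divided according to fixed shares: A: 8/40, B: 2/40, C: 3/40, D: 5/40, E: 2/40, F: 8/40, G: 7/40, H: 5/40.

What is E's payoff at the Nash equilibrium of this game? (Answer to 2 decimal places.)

Player j's private return per contributed unit is 6.8 × (j's share). Contributing is weakly dominant for j when that share is at least 1/6.8 = 0.1471, and contributing 0 is dominant otherwise.
The shares above 0.1471 belong to A, F and G, contributing 59 each; the remaining 5 contribute 0. Total contributed: 177.
E keeps 59 and receives 6.8 × 177 × 2/40 = 60.18 from the maintenance fund, for a payoff of 119.18.

119.18 euros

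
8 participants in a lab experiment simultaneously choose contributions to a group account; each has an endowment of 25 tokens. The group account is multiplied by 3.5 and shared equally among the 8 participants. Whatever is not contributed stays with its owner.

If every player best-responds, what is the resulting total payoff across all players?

Each contributed unit returns 3.5/8 = 0.4375 to its contributor — below 1 — so contributing 0 is dominant for every player. At the Nash equilibrium everyone keeps their 25, and the group total is 8 × 25 = 200.

200.00 tokens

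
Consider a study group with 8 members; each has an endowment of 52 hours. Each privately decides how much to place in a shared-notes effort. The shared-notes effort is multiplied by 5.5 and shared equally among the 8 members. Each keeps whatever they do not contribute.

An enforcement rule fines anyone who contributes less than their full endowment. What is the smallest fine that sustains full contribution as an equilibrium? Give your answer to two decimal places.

16.25 hours

Given the others contribute fully, the best deviation is to contribute 0 (any partial contribution still incurs the fine and gives up units whose private return 0.6875 is below 1).
Deviating from 52 to 0 saves 52 hours but forfeits the deviator's share of the drop in the shared-notes effort: 5.5/8 × 52 = 35.75.
So the deviation gain is 52 − 35.75 = 16.25, and the fine must be at least 16.25 hours to wipe it out.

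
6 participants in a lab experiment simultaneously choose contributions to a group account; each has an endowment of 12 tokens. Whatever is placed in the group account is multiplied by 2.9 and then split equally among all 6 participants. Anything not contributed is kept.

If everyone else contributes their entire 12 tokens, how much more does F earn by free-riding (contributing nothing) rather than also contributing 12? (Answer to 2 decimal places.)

Switching from a contribution of 12 to 0 lets F keep an extra 12 tokens, but lowers the group account by 12, which costs F their own share of that drop: 2.9/6 × 12 = 5.80.
Net gain = 12 − 5.80 = 6.20. The private return per contributed unit (0.4833) is below 1, so free-riding is indeed the best response regardless of what the others do.

6.20 tokens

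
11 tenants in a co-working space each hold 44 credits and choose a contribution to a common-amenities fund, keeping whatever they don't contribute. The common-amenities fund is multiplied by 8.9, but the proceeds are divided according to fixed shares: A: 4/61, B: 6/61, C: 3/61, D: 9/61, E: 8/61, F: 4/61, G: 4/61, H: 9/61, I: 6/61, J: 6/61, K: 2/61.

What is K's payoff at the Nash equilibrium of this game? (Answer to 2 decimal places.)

A player with share s gets back 8.9·s per unit contributed, so full contribution is dominant for anyone with s > 1/8.9 = 0.1124 and zero contribution is dominant for anyone below.
D, E and H are above the threshold, contributing 44 each; the remaining 8 contribute 0. Total contributed: 132.
K keeps 44 and receives 8.9 × 132 × 2/61 = 38.52 from the common-amenities fund, for a payoff of 82.52.

82.52 credits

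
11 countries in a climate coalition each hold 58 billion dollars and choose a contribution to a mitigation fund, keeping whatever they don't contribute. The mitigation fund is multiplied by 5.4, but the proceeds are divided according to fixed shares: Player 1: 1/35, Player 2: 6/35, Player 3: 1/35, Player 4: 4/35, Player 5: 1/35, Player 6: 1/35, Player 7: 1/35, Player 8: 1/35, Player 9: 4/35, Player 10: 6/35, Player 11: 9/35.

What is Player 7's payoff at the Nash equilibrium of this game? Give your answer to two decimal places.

For player j, contributing a unit is worthwhile iff 5.4 × (j's share) ≥ 1, i.e. iff j's share is at least 0.1852.
Player 11 alone (share 9/35) is above the threshold, contributing 58; the remaining 10 contribute 0. Total contributed: 58.
Player 7 keeps 58 and receives 5.4 × 58 × 1/35 = 8.95 from the mitigation fund, for a payoff of 66.95.

66.95 billion dollars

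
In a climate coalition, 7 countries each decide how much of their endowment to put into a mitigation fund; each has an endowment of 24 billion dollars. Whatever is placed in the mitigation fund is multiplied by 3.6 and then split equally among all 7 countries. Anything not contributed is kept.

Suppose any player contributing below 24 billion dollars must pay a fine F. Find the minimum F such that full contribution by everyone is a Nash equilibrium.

11.66 billion dollars

Given the others contribute fully, the best deviation is to contribute 0 (any partial contribution still incurs the fine and gives up units whose private return 0.5143 is below 1).
Deviating from 24 to 0 saves 24 billion dollars but forfeits the deviator's share of the drop in the mitigation fund: 3.6/7 × 24 = 12.34.
So the deviation gain is 24 − 12.34 = 11.66, and the fine must be at least 11.66 billion dollars to wipe it out.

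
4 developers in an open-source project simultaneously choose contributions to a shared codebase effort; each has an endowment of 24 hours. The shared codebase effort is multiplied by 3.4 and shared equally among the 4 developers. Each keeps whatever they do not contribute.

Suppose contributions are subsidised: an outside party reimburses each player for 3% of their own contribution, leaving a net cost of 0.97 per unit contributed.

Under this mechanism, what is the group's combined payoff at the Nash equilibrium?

96.00 hours

With the mechanism, a contributed unit returns (3.4/4) / 0.97 = 0.8763 per unit of net cost — still below 1 — so contributing 0 remains dominant for every player.
At the Nash equilibrium no one contributes; group total payoff = 4 × 24 = 96.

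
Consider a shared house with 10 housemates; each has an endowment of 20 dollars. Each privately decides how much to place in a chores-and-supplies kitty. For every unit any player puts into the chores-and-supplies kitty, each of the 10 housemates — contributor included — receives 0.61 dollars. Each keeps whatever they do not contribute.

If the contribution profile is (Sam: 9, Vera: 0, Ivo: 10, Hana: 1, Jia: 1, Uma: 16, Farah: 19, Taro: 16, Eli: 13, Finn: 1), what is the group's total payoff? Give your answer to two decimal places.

638.60 dollars

Total contributed: 9 + 0 + 10 + 1 + 1 + 16 + 19 + 16 + 13 + 1 = 86; total kept: 10 × 20 − 86 = 114.
The chores-and-supplies kitty pays out 0.61 × 10 × 86 = 524.60 in aggregate.
Group total = 114 + 524.60 = 638.60.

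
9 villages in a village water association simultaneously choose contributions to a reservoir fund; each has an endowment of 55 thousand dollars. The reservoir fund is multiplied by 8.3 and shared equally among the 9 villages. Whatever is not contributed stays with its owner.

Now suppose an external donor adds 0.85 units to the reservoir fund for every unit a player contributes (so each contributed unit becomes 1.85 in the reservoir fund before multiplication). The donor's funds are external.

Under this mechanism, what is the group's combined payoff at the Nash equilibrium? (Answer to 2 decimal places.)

The effective private return per unit is now 8.3 × 1.85 / 9 = 1.7061 > 1, so every player's dominant strategy flips to full contribution.
At the Nash equilibrium everyone contributes 55. Group total payoff = 8.3 × 1.85 × 495 = 7600.73.

7600.73 thousand dollars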